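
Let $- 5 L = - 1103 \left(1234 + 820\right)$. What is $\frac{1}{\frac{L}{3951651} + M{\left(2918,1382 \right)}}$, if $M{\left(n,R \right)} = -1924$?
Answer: $- \frac{19758255}{38012617058} \approx -0.00051978$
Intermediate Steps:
$L = \frac{2265562}{5}$ ($L = - \frac{\left(-1103\right) \left(1234 + 820\right)}{5} = - \frac{\left(-1103\right) 2054}{5} = \left(- \frac{1}{5}\right) \left(-2265562\right) = \frac{2265562}{5} \approx 4.5311 \cdot 10^{5}$)
$\frac{1}{\frac{L}{3951651} + M{\left(2918,1382 \right)}} = \frac{1}{\frac{2265562}{5 \cdot 3951651} - 1924} = \frac{1}{\frac{2265562}{5} \cdot \frac{1}{3951651} - 1924} = \frac{1}{\frac{2265562}{19758255} - 1924} = \frac{1}{- \frac{38012617058}{19758255}} = - \frac{19758255}{38012617058}$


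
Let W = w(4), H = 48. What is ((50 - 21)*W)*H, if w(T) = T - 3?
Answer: 1392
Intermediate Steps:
w(T) = -3 + T
W = 1 (W = -3 + 4 = 1)
((50 - 21)*W)*H = ((50 - 21)*1)*48 = (29*1)*48 = 29*48 = 1392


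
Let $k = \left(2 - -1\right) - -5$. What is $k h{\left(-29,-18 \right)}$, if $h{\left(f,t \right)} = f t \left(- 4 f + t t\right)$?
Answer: $1837440$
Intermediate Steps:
$h{\left(f,t \right)} = f t \left(t^{2} - 4 f\right)$ ($h{\left(f,t \right)} = f t \left(- 4 f + t^{2}\right) = f t \left(t^{2} - 4 f\right)$)
$k = 8$ ($k = \left(2 + 1\right) + 5 = 3 + 5 = 8$)
$k h{\left(-29,-18 \right)} = 8 \left(\left(-29\right) \left(-18\right) \left(\left(-18\right)^{2} - -116\right)\right) = 8 \left(\left(-29\right) \left(-18\right) \left(324 + 116\right)\right) = 8 \left(\left(-29\right) \left(-18\right) 440\right) = 8 \cdot 229680 = 1837440$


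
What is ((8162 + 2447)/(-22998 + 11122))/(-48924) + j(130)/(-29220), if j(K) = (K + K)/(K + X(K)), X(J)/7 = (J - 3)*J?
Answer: 11447228723/629580289510800 ≈ 1.8182e-5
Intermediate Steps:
X(J) = 7*J*(-3 + J) (X(J) = 7*((J - 3)*J) = 7*((-3 + J)*J) = 7*(J*(-3 + J)) = 7*J*(-3 + J))
j(K) = 2*K/(K + 7*K*(-3 + K)) (j(K) = (K + K)/(K + 7*K*(-3 + K)) = (2*K)/(K + 7*K*(-3 + K)) = 2*K/(K + 7*K*(-3 + K)))
((8162 + 2447)/(-22998 + 11122))/(-48924) + j(130)/(-29220) = ((8162 + 2447)/(-22998 + 11122))/(-48924) + (2/(-20 + 7*130))/(-29220) = (10609/(-11876))*(-1/48924) + (2/(-20 + 910))*(-1/29220) = (10609*(-1/11876))*(-1/48924) + (2/890)*(-1/29220) = -10609/11876*(-1/48924) + (2*(1/890))*(-1/29220) = 10609/581021424 + (1/445)*(-1/29220) = 10609/581021424 - 1/13002900 = 11447228723/629580289510800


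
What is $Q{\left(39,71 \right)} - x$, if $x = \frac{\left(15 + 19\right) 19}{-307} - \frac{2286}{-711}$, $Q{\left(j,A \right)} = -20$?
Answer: $- \frac{512004}{24253} \approx -21.111$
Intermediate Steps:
$x = \frac{26944}{24253}$ ($x = 34 \cdot 19 \left(- \frac{1}{307}\right) - - \frac{254}{79} = 646 \left(- \frac{1}{307}\right) + \frac{254}{79} = - \frac{646}{307} + \frac{254}{79} = \frac{26944}{24253} \approx 1.111$)
$Q{\left(39,71 \right)} - x = -20 - \frac{26944}{24253} = - \frac{512004}{24253}$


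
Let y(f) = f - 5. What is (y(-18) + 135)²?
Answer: 12544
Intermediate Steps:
y(f) = -5 + f
(y(-18) + 135)² = ((-5 - 18) + 135)² = (-23 + 135)² = 112² = 12544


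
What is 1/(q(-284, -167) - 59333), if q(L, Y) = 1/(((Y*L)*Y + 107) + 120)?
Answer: -7920249/469932133918 ≈ -1.6854e-5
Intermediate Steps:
q(L, Y) = 1/(227 + L*Y²) (q(L, Y) = 1/(((L*Y)*Y + 107) + 120) = 1/((L*Y² + 107) + 120) = 1/((107 + L*Y²) + 120) = 1/(227 + L*Y²))
1/(q(-284, -167) - 59333) = 1/(1/(227 - 284*(-167)²) - 59333) = 1/(1/(227 - 284*27889) - 59333) = 1/(1/(227 - 7920476) - 59333) = 1/(1/(-7920249) - 59333) = 1/(-1/7920249 - 59333) = 1/(-469932133918/7920249) = -7920249/469932133918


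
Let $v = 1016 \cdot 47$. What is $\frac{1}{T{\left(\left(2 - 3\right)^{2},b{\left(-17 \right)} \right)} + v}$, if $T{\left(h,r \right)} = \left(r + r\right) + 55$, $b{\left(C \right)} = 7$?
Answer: $\frac{1}{47821} \approx 2.0911 \cdot 10^{-5}$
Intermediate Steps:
$T{\left(h,r \right)} = 55 + 2 r$ ($T{\left(h,r \right)} = 2 r + 55 = 55 + 2 r$)
$v = 47752$
$\frac{1}{T{\left(\left(2 - 3\right)^{2},b{\left(-17 \right)} \right)} + v} = \frac{1}{\left(55 + 2 \cdot 7\right) + 47752} = \frac{1}{\left(55 + 14\right) + 47752} = \frac{1}{69 + 47752} = \frac{1}{47821}$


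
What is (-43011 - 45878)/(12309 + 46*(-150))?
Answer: -88889/5409 ≈ -16.434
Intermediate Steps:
(-43011 - 45878)/(12309 + 46*(-150)) = -88889/(12309 - 6900) = -88889/5409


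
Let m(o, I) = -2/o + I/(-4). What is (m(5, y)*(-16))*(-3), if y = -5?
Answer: 204/5 ≈ 40.800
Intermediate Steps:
m(o, I) = -2/o - I/4 (m(o, I) = -2/o + I*(-1/4) = -2/o - I/4)
(m(5, y)*(-16))*(-3) = ((-2/5 - 1/4*(-5))*(-16))*(-3) = ((-2*1/5 + 5/4)*(-16))*(-3) = ((-2/5 + 5/4)*(-16))*(-3) = ((17/20)*(-16))*(-3) = -68/5*(-3) = 204/5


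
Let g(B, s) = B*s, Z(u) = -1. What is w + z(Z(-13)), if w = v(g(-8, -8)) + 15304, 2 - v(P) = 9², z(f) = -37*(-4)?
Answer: 15373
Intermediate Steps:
z(f) = 148
v(P) = -79 (v(P) = 2 - 1*9² = 2 - 1*81 = 2 - 81 = -79)
w = 15225 (w = -79 + 15304 = 15225)
w + z(Z(-13)) = 15225 + 148 = 15373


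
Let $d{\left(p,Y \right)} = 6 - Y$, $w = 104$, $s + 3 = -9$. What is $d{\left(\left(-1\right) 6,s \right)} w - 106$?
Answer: $1766$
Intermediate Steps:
$s = -12$ ($s = -3 - 9 = -12$)
$d{\left(\left(-1\right) 6,s \right)} w - 106 = \left(6 - -12\right) 104 - 106 = \left(6 + 12\right) 104 - 106 = 18 \cdot 104 - 106 = 1872 - 106 = 1766$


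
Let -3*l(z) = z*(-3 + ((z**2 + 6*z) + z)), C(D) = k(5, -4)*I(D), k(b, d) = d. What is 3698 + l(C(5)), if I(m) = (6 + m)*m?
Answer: 3439878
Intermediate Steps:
I(m) = m*(6 + m)
C(D) = -4*D*(6 + D)
l(z) = -z*(-3 + z**2 + 7*z)/3 (l(z) = -z*(-3 + ((z**2 + 6*z) + z))/3 = -z*(-3 + (z**2 + 7*z))/3 = -z*(-3 + z**2 + 7*z)/3)
3698 + l(C(5)) = 3698 + (-4*5*(6 + 5))*(3 - (-4*5*(6 + 5))**2 - (-28)*5*(6 + 5))/3 = 3698 + (-4*5*11)*(3 - (-4*5*11)**2 - (-28)*5*11)/3 = 3698 + (1/3)*(-220)*(3 - 1*(-220)**2 - 7*(-220)) = 3698 + (1/3)*(-220)*(3 - 1*48400 + 1540) = 3698 + (1/3)*(-220)*(3 - 48400 + 1540) = 3698 + (1/3)*(-220)*(-46857) = 3698 + 3436180 = 3439878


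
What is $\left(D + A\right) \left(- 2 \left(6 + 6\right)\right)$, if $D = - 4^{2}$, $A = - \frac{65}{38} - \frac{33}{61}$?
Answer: $\frac{507684}{1159} \approx 438.04$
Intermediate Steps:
$A = - \frac{5219}{2318}$ ($A = \left(-65\right) \frac{1}{38} - \frac{33}{61} = - \frac{65}{38} - \frac{33}{61} = - \frac{5219}{2318} \approx -2.2515$)
$D = -16$ ($D = \left(-1\right) 16 = -16$)
$\left(D + A\right) \left(- 2 \left(6 + 6\right)\right) = \left(-16 - \frac{5219}{2318}\right) \left(- 2 \left(6 + 6\right)\right) = - \frac{42307 \left(\left(-2\right) 12\right)}{2318} = \left(- \frac{42307}{2318}\right) \left(-24\right) = \frac{507684}{1159}$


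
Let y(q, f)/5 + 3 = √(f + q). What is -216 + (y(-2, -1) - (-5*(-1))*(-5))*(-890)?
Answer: -9116 - 4450*I*√3 ≈ -9116.0 - 7707.6*I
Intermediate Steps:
y(q, f) = -15 + 5*√(f + q)
-216 + (y(-2, -1) - (-5*(-1))*(-5))*(-890) = -216 + ((-15 + 5*√(-1 - 2)) - (-5*(-1))*(-5))*(-890) = -216 + ((-15 + 5*√(-3)) - 5*(-5))*(-890) = -216 + ((-15 + 5*(I*√3)) - 1*(-25))*(-890) = -216 + ((-15 + 5*I*√3) + 25)*(-890) = -216 + (10 + 5*I*√3)*(-890) = -216 + (-8900 - 4450*I*√3) = -9116 - 4450*I*√3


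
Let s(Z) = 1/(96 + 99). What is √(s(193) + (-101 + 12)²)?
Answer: 2*√75299055/195 ≈ 89.000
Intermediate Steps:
s(Z) = 1/195
√(s(193) + (-101 + 12)²) = √(1/195 + (-101 + 12)²) = √(1/195 + (-89)²) = √(1/195 + 7921) = √(1544596/195) = 2*√75299055/195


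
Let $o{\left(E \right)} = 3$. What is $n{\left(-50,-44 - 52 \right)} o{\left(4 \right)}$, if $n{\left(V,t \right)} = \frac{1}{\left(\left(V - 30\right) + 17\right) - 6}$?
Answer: $- \frac{1}{23} \approx -0.043478$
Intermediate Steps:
$n{\left(V,t \right)} = \frac{1}{-19 + V}$ ($n{\left(V,t \right)} = \frac{1}{\left(\left(-30 + V\right) + 17\right) - 6} = \frac{1}{\left(-13 + V\right) - 6} = \frac{1}{-19 + V}$)
$n{\left(-50,-44 - 52 \right)} o{\left(4 \right)} = \frac{1}{-19 - 50} \cdot 3 = \frac{1}{-69} \cdot 3 = \left(- \frac{1}{69}\right) 3 = - \frac{1}{23}$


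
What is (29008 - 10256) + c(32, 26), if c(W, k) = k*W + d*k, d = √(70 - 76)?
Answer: 19584 + 26*I*√6 ≈ 19584.0 + 63.687*I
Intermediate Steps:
d = I*√6 (d = √(-6) = I*√6 ≈ 2.4495*I)
c(W, k) = W*k + I*k*√6 (c(W, k) = k*W + (I*√6)*k = W*k + I*k*√6)
(29008 - 10256) + c(32, 26) = (29008 - 10256) + 26*(32 + I*√6) = 18752 + (832 + 26*I*√6) = 19584 + 26*I*√6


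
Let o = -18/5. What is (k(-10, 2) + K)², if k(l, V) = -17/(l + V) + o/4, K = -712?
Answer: 808321761/1600 ≈ 5.0520e+5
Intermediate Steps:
o = -18/5 (o = -18*⅕ = -18/5 ≈ -3.6000)
k(l, V) = -9/10 - 17/(V + l) (k(l, V) = -17/(l + V) - 18/5/4 = -17/(V + l) - 18/5*¼ = -17/(V + l) - 9/10 = -9/10 - 17/(V + l))
(k(-10, 2) + K)² = ((-170 - 9*2 - 9*(-10))/(10*(2 - 10)) - 712)² = ((⅒)*(-170 - 18 + 90)/(-8) - 712)² = ((⅒)*(-⅛)*(-98) - 712)² = (49/40 - 712)² = (-28431/40)² = 808321761/1600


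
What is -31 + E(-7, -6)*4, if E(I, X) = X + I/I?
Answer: -51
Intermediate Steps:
E(I, X) = 1 + X (E(I, X) = X + 1 = 1 + X)
-31 + E(-7, -6)*4 = -31 + (1 - 6)*4 = -31 - 5*4 = -31 - 20 = -51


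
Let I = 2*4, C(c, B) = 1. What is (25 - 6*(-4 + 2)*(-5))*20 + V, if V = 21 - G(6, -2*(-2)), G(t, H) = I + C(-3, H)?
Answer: -688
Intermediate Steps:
I = 8
G(t, H) = 9 (G(t, H) = 8 + 1 = 9)
V = 12 (V = 21 - 1*9 = 21 - 9 = 12)
(25 - 6*(-4 + 2)*(-5))*20 + V = (25 - 6*(-4 + 2)*(-5))*20 + 12 = (25 - 6*(-2)*(-5))*20 + 12 = (25 - (-12)*(-5))*20 + 12 = (25 - 1*60)*20 + 12 = (25 - 60)*20 + 12 = -35*20 + 12 = -700 + 12 = -688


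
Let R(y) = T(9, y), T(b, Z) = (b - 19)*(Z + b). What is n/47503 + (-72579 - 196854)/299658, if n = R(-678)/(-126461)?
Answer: -539520212376453/600042858735338 ≈ -0.89914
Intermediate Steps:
T(b, Z) = (-19 + b)*(Z + b)
R(y) = -90 - 10*y (R(y) = 9**2 - 19*y - 19*9 + y*9 = 81 - 19*y - 171 + 9*y = -90 - 10*y)
n = -6690/126461 (n = (-90 - 10*(-678))/(-126461) = (-90 + 6780)*(-1/126461) = 6690*(-1/126461) = -6690/126461 ≈ -0.052902)
n/47503 + (-72579 - 196854)/299658 = -6690/126461/47503 + (-72579 - 196854)/299658 = -6690/126461*1/47503 - 269433*1/299658 = -6690/6007276883 - 89811/99886 = -539520212376453/600042858735338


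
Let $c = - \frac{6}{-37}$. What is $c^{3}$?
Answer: $\frac{216}{50653} \approx 0.0042643$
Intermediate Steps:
$c = \frac{6}{37}$ ($c = \left(-6\right) \left(- \frac{1}{37}\right) = \frac{6}{37} \approx 0.16216$)
$c^{3} = \left(\frac{6}{37}\right)^{3} = \frac{216}{50653}$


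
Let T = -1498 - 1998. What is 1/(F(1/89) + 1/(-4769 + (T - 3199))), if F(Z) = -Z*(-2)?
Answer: 1020296/22839 ≈ 44.673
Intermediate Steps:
T = -3496
F(Z) = 2*Z
1/(F(1/89) + 1/(-4769 + (T - 3199))) = 1/(2/89 + 1/(-4769 + (-3496 - 3199))) = 1/(2*(1/89) + 1/(-4769 - 6695)) = 1/(2/89 + 1/(-11464)) = 1/(2/89 - 1/11464) = 1/(22839/1020296) = 1020296/22839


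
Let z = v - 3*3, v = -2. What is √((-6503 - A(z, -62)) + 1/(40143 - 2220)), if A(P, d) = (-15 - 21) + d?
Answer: I*√9211375877322/37923 ≈ 80.031*I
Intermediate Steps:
z = -11 (z = -2 - 3*3 = -2 - 9 = -11)
A(P, d) = -36 + d
√((-6503 - A(z, -62)) + 1/(40143 - 2220)) = √((-6503 - (-36 - 62)) + 1/(40143 - 2220)) = √((-6503 - 1*(-98)) + 1/37923) = √((-6503 + 98) + 1/37923) = √(-6405 + 1/37923) = √(-242896814/37923) = I*√9211375877322/37923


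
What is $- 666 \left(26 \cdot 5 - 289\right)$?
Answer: $105894$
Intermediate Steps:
$- 666 \left(26 \cdot 5 - 289\right) = - 666 \left(130 - 289\right) = \left(-666\right) \left(-159\right) = 105894$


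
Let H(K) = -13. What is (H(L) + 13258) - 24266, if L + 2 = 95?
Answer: -11021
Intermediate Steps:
L = 93 (L = -2 + 95 = 93)
(H(L) + 13258) - 24266 = (-13 + 13258) - 24266 = 13245 - 24266 = -11021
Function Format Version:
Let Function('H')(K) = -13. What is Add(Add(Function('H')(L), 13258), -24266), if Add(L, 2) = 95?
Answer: -11021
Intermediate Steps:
L = 93 (L = Add(-2, 95) = 93)
Add(Add(Function('H')(L), 13258), -24266) = Add(Add(-13, 13258), -24266) = Add(13245, -24266) = -11021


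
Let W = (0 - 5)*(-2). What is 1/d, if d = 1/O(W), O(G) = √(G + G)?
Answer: 2*√5 ≈ 4.4721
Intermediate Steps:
W = 10 (W = -5*(-2) = 10)
O(G) = √2*√G (O(G) = √(2*G) = √2*√G)
d = √5/10 (d = 1/(√2*√10) = 1/(2*√5) = √5/10 ≈ 0.22361)
1/d = 1/(√5/10) = 2*√5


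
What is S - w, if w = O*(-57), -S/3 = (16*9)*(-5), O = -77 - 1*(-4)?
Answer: -2001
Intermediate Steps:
O = -73 (O = -77 + 4 = -73)
S = 2160 (S = -3*16*9*(-5) = -432*(-5) = -3*(-720) = 2160)
w = 4161 (w = -73*(-57) = 4161)
S - w = 2160 - 1*4161 = 2160 - 4161 = -2001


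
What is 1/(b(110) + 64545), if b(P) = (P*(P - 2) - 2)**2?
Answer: 1/141151429 ≈ 7.0846e-9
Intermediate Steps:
b(P) = (-2 + P*(-2 + P))**2 (b(P) = (P*(-2 + P) - 2)**2 = (-2 + P*(-2 + P))**2)
1/(b(110) + 64545) = 1/((2 - 1*110**2 + 2*110)**2 + 64545) = 1/((2 - 1*12100 + 220)**2 + 64545) = 1/((2 - 12100 + 220)**2 + 64545) = 1/((-11878)**2 + 64545) = 1/(141086884 + 64545) = 1/141151429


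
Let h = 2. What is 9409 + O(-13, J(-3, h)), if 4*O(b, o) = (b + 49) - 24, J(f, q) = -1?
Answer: 9412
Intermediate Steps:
O(b, o) = 25/4 + b/4 (O(b, o) = ((b + 49) - 24)/4 = ((49 + b) - 24)/4 = (25 + b)/4 = 25/4 + b/4)
9409 + O(-13, J(-3, h)) = 9409 + (25/4 + (¼)*(-13)) = 9409 + (25/4 - 13/4) = 9409 + 3 = 9412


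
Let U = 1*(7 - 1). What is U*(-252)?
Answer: -1512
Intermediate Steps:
U = 6 (U = 1*6 = 6)
U*(-252) = 6*(-252) = -1512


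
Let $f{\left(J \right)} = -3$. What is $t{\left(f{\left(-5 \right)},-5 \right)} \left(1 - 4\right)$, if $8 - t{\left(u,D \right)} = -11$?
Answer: $-57$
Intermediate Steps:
$t{\left(u,D \right)} = 19$ ($t{\left(u,D \right)} = 8 - -11 = 8 + 11 = 19$)
$t{\left(f{\left(-5 \right)},-5 \right)} \left(1 - 4\right) = 19 \left(1 - 4\right) = 19 \left(-3\right) = -57$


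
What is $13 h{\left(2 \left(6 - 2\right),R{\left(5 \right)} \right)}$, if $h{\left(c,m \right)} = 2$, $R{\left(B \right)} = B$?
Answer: $26$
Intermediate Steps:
$13 h{\left(2 \left(6 - 2\right),R{\left(5 \right)} \right)} = 13 \cdot 2 = 26$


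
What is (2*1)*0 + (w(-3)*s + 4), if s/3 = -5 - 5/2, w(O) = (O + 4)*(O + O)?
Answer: 139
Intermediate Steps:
w(O) = 2*O*(4 + O) (w(O) = (4 + O)*(2*O) = 2*O*(4 + O))
s = -45/2 (s = 3*(-5 - 5/2) = 3*(-15/2) = -45/2 ≈ -22.500)
(2*1)*0 + (w(-3)*s + 4) = (2*1)*0 + ((2*(-3)*(4 - 3))*(-45/2) + 4) = 2*0 + ((2*(-3)*1)*(-45/2) + 4) = 0 + (-6*(-45/2) + 4) = 0 + (135 + 4) = 0 + 139 = 139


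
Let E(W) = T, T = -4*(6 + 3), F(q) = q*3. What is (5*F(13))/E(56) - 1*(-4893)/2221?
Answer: -85649/26652 ≈ -3.2136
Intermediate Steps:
F(q) = 3*q
T = -36 (T = -4*9 = -36)
E(W) = -36
(5*F(13))/E(56) - 1*(-4893)/2221 = (5*(3*13))/(-36) - 1*(-4893)/2221 = (5*39)*(-1/36) + 4893*(1/2221) = 195*(-1/36) + 4893/2221 = -65/12 + 4893/2221 = -85649/26652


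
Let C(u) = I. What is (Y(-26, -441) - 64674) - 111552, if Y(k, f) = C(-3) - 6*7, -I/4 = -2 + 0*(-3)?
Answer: -176260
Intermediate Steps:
I = 8 (I = -4*(-2 + 0*(-3)) = -4*(-2 + 0) = -4*(-2) = 8)
C(u) = 8
Y(k, f) = -34 (Y(k, f) = 8 - 6*7 = 8 - 42 = -34)
(Y(-26, -441) - 64674) - 111552 = (-34 - 64674) - 111552 = -64708 - 111552 = -176260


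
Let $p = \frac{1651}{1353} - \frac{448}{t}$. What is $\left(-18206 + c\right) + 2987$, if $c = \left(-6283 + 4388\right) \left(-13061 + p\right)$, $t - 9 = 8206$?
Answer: $\frac{54981310769945}{2222979} \approx 2.4733 \cdot 10^{7}$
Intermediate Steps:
$t = 8215$ ($t = 9 + 8206 = 8215$)
$p = \frac{12956821}{11114895}$ ($p = \frac{1651}{1353} - \frac{448}{8215} = \frac{12956821}{11114895} \approx 1.1657$)
$c = \frac{55015142287346}{2222979}$ ($c = \left(-6283 + 4388\right) \left(-13061 + \frac{12956821}{11114895}\right) = \left(-1895\right) \left(- \frac{145158686774}{11114895}\right) = \frac{55015142287346}{2222979} \approx 2.4748 \cdot 10^{7}$)
$\left(-18206 + c\right) + 2987 = \left(-18206 + \frac{55015142287346}{2222979}\right) + 2987 = \frac{54974670731672}{2222979} + 2987 = \frac{54981310769945}{2222979}$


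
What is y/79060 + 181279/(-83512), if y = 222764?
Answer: 1067887357/1650614680 ≈ 0.64696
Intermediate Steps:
y/79060 + 181279/(-83512) = 222764/79060 + 181279/(-83512) = 222764*(1/79060) + 181279*(-1/83512) = 55691/19765 - 181279/83512 = 1067887357/1650614680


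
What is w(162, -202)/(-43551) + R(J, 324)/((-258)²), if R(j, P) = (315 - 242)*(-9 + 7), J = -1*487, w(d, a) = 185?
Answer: -1037377/161051598 ≈ -0.0064413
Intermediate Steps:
J = -487
R(j, P) = -146 (R(j, P) = 73*(-2) = -146)
w(162, -202)/(-43551) + R(J, 324)/((-258)²) = 185/(-43551) - 146/((-258)²) = 185*(-1/43551) - 146/66564 = -185/43551 - 146*1/66564 = -185/43551 - 73/33282 = -1037377/161051598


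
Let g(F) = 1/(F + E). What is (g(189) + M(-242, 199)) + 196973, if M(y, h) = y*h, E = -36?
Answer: 22768696/153 ≈ 1.4882e+5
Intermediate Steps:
g(F) = 1/(-36 + F) (g(F) = 1/(F - 36) = 1/(-36 + F))
M(y, h) = h*y
(g(189) + M(-242, 199)) + 196973 = (1/(-36 + 189) + 199*(-242)) + 196973 = (1/153 - 48158) + 196973 = -7368173/153 + 196973 = 22768696/153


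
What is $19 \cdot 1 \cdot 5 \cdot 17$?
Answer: $1615$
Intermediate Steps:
$19 \cdot 1 \cdot 5 \cdot 17 = 19 \cdot 85 = 1615$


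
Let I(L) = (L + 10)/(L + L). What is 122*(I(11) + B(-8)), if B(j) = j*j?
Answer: 87169/11 ≈ 7924.5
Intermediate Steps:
B(j) = j²
I(L) = (10 + L)/(2*L) (I(L) = (10 + L)/((2*L)) = (10 + L)*(1/(2*L)) = (10 + L)/(2*L))
122*(I(11) + B(-8)) = 122*((½)*(10 + 11)/11 + (-8)²) = 122*((½)*(1/11)*21 + 64) = 122*(21/22 + 64) = 122*(1429/22) = 87169/11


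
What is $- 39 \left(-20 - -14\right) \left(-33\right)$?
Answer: $-7722$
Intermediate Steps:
$- 39 \left(-20 - -14\right) \left(-33\right) = - 39 \left(-20 + 14\right) \left(-33\right) = \left(-39\right) \left(-6\right) \left(-33\right) = 234 \left(-33\right) = -7722$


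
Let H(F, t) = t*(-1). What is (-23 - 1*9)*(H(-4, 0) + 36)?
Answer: -1152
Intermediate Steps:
H(F, t) = -t
(-23 - 1*9)*(H(-4, 0) + 36) = (-23 - 1*9)*(-1*0 + 36) = (-23 - 9)*(0 + 36) = -32*36 = -1152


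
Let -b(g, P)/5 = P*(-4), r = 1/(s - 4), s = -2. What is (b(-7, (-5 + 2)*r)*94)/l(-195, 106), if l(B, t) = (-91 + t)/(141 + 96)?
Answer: 14852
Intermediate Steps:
r = -⅙ (r = 1/(-2 - 4) = 1/(-6) = -⅙ ≈ -0.16667)
b(g, P) = 20*P (b(g, P) = -5*P*(-4) = -(-20)*P = 20*P)
l(B, t) = -91/237 + t/237 (l(B, t) = (-91 + t)/237 = (-91 + t)*(1/237) = -91/237 + t/237)
(b(-7, (-5 + 2)*r)*94)/l(-195, 106) = ((20*((-5 + 2)*(-⅙)))*94)/(-91/237 + (1/237)*106) = ((20*(-3*(-⅙)))*94)/(-91/237 + 106/237) = ((20*(½))*94)/(5/79) = (10*94)*(79/5) = 940*(79/5) = 14852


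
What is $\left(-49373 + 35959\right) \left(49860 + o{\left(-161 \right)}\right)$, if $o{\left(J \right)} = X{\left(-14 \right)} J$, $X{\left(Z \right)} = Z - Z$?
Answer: $-668822040$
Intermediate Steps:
$X{\left(Z \right)} = 0$
$o{\left(J \right)} = 0$ ($o{\left(J \right)} = 0 J = 0$)
$\left(-49373 + 35959\right) \left(49860 + o{\left(-161 \right)}\right) = \left(-49373 + 35959\right) \left(49860 + 0\right) = \left(-13414\right) 49860 = -668822040$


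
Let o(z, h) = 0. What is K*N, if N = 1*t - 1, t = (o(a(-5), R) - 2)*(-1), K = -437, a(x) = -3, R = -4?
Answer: -437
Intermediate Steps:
t = 2 (t = (0 - 2)*(-1) = -2*(-1) = 2)
N = 1 (N = 1*2 - 1 = 2 - 1 = 1)
K*N = -437*1 = -437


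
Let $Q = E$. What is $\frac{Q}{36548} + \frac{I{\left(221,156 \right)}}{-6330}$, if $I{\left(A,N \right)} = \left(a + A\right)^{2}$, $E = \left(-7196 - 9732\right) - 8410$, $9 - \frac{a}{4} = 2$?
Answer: $- \frac{101100087}{9639535} \approx -10.488$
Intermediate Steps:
$a = 28$ ($a = 36 - 8 = 28$)
$E = -25338$ ($E = -16928 - 8410 = -25338$)
$I{\left(A,N \right)} = \left(28 + A\right)^{2}$
$Q = -25338$
$\frac{Q}{36548} + \frac{I{\left(221,156 \right)}}{-6330} = - \frac{25338}{36548} + \frac{\left(28 + 221\right)^{2}}{-6330} = \left(-25338\right) \frac{1}{36548} + 249^{2} \left(- \frac{1}{6330}\right) = - \frac{12669}{18274} + 62001 \left(- \frac{1}{6330}\right) = - \frac{12669}{18274} - \frac{20667}{2110} = - \frac{101100087}{9639535}$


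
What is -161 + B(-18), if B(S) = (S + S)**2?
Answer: 1135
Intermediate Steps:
B(S) = 4*S**2 (B(S) = (2*S)**2 = 4*S**2)
-161 + B(-18) = -161 + 4*(-18)**2 = -161 + 4*324 = -161 + 1296 = 1135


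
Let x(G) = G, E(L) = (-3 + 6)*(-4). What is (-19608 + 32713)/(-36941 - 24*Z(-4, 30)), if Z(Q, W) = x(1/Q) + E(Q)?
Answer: -13105/36647 ≈ -0.35760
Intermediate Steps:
E(L) = -12 (E(L) = 3*(-4) = -12)
Z(Q, W) = -12 + 1/Q (Z(Q, W) = 1/Q - 12 = -12 + 1/Q)
(-19608 + 32713)/(-36941 - 24*Z(-4, 30)) = (-19608 + 32713)/(-36941 - 24*(-12 + 1/(-4))) = 13105/(-36941 - 24*(-12 - ¼)) = 13105/(-36941 - 24*(-49/4)) = 13105/(-36941 + 294) = 13105/(-36647) = 13105*(-1/36647) = -13105/36647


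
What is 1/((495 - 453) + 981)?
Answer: 1/1023 ≈ 0.00097752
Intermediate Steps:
1/((495 - 453) + 981) = 1/(42 + 981) = 1/1023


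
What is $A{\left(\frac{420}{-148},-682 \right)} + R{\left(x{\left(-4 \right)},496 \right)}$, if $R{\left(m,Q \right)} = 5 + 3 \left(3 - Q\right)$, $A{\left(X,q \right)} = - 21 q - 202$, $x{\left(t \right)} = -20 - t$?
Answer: $12646$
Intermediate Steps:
$A{\left(X,q \right)} = -202 - 21 q$
$R{\left(m,Q \right)} = 14 - 3 Q$ ($R{\left(m,Q \right)} = 5 - \left(-9 + 3 Q\right) = 14 - 3 Q$)
$A{\left(\frac{420}{-148},-682 \right)} + R{\left(x{\left(-4 \right)},496 \right)} = \left(-202 - -14322\right) + \left(14 - 1488\right) = \left(-202 + 14322\right) + \left(14 - 1488\right) = 14120 - 1474 = 12646$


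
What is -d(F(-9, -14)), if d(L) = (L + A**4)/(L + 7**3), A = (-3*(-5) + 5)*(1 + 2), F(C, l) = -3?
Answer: -12959997/340 ≈ -38118.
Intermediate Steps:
A = 60 (A = (15 + 5)*3 = 20*3 = 60)
d(L) = (12960000 + L)/(343 + L) (d(L) = (L + 60**4)/(L + 7**3) = (L + 12960000)/(L + 343) = (12960000 + L)/(343 + L))
-d(F(-9, -14)) = -(12960000 - 3)/(343 - 3) = -12959997/340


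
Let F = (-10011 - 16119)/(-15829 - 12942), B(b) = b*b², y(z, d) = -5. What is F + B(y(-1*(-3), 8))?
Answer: -3570245/28771 ≈ -124.09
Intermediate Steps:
B(b) = b³
F = 26130/28771 (F = -26130/(-28771) = -26130*(-1/28771) = 26130/28771 ≈ 0.90821)
F + B(y(-1*(-3), 8)) = 26130/28771 + (-5)³ = 26130/28771 - 125 = -3570245/28771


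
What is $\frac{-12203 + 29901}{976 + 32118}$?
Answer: $\frac{8849}{16547} \approx 0.53478$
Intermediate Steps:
$\frac{-12203 + 29901}{976 + 32118} = \frac{17698}{33094} = 17698 \cdot \frac{1}{33094} = \frac{8849}{16547}$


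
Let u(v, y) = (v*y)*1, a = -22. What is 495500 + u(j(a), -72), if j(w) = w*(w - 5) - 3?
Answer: 452948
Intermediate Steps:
j(w) = -3 + w*(-5 + w) (j(w) = w*(-5 + w) - 3 = -3 + w*(-5 + w))
u(v, y) = v*y
495500 + u(j(a), -72) = 495500 + (-3 + (-22)² - 5*(-22))*(-72) = 495500 + (-3 + 484 + 110)*(-72) = 495500 + 591*(-72) = 495500 - 42552 = 452948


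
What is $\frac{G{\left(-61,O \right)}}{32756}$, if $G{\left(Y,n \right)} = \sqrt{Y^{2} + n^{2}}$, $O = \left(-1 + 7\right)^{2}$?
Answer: $\frac{\sqrt{5017}}{32756} \approx 0.0021624$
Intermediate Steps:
$O = 36$ ($O = 6^{2} = 36$)
$\frac{G{\left(-61,O \right)}}{32756} = \frac{\sqrt{\left(-61\right)^{2} + 36^{2}}}{32756} = \sqrt{3721 + 1296} \cdot \frac{1}{32756} = \sqrt{5017} \cdot \frac{1}{32756} = \frac{\sqrt{5017}}{32756}$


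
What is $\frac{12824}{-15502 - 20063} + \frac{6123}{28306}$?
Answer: $- \frac{145231649}{1006702890} \approx -0.14426$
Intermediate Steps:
$\frac{12824}{-15502 - 20063} + \frac{6123}{28306} = \frac{12824}{-15502 - 20063} + 6123 \cdot \frac{1}{28306} = \frac{12824}{-35565} + \frac{6123}{28306} = 12824 \left(- \frac{1}{35565}\right) + \frac{6123}{28306} = - \frac{12824}{35565} + \frac{6123}{28306} = - \frac{145231649}{1006702890}$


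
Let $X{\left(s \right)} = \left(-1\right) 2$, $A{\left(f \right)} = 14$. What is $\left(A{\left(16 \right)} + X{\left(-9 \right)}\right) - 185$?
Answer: $-173$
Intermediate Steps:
$X{\left(s \right)} = -2$
$\left(A{\left(16 \right)} + X{\left(-9 \right)}\right) - 185 = \left(14 - 2\right) - 185 = 12 - 185 = -173$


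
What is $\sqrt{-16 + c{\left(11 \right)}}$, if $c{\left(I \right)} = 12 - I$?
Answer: $i \sqrt{15} \approx 3.873 i$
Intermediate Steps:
$\sqrt{-16 + c{\left(11 \right)}} = \sqrt{-16 + \left(12 - 11\right)} = \sqrt{-16 + 1} = \sqrt{-15} = i \sqrt{15}$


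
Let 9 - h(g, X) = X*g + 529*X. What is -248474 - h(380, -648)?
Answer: -837515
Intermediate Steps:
h(g, X) = 9 - 529*X - X*g (h(g, X) = 9 - (X*g + 529*X) = 9 - (529*X + X*g) = 9 + (-529*X - X*g) = 9 - 529*X - X*g)
-248474 - h(380, -648) = -248474 - (9 - 529*(-648) - 1*(-648)*380) = -248474 - (9 + 342792 + 246240) = -248474 - 1*589041 = -248474 - 589041 = -837515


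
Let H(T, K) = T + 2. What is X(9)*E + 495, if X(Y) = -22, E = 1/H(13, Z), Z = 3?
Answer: 7403/15 ≈ 493.53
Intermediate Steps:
H(T, K) = 2 + T
E = 1/15 (E = 1/(2 + 13) = 1/15 ≈ 0.066667)
X(9)*E + 495 = -22*1/15 + 495 = -22/15 + 495 = 7403/15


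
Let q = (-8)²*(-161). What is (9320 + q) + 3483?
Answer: 2499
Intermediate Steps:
q = -10304 (q = 64*(-161) = -10304)
(9320 + q) + 3483 = (9320 - 10304) + 3483 = -984 + 3483 = 2499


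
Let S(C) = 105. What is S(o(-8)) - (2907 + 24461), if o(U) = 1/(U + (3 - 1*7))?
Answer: -27263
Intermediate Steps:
o(U) = 1/(-4 + U) (o(U) = 1/(U + (3 - 7)) = 1/(U - 4) = 1/(-4 + U))
S(o(-8)) - (2907 + 24461) = 105 - (2907 + 24461) = 105 - 1*27368 = 105 - 27368 = -27263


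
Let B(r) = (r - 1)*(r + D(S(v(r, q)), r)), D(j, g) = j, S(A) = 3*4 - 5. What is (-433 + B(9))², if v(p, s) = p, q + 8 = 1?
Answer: 93025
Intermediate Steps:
q = -7 (q = -8 + 1 = -7)
S(A) = 7 (S(A) = 12 - 5 = 7)
B(r) = (-1 + r)*(7 + r) (B(r) = (r - 1)*(r + 7) = (-1 + r)*(7 + r))
(-433 + B(9))² = (-433 + (-7 + 9² + 6*9))² = (-433 + (-7 + 81 + 54))² = (-433 + 128)² = (-305)² = 93025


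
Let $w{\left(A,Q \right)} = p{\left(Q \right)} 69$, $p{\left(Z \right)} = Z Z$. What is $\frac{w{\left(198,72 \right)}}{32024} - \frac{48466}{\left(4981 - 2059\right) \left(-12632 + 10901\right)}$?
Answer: $\frac{113173250291}{10123550973} \approx 11.179$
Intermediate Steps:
$p{\left(Z \right)} = Z^{2}$
$w{\left(A,Q \right)} = 69 Q^{2}$ ($w{\left(A,Q \right)} = Q^{2} \cdot 69 = 69 Q^{2}$)
$\frac{w{\left(198,72 \right)}}{32024} - \frac{48466}{\left(4981 - 2059\right) \left(-12632 + 10901\right)} = \frac{69 \cdot 72^{2}}{32024} - \frac{48466}{\left(4981 - 2059\right) \left(-12632 + 10901\right)} = 69 \cdot 5184 \cdot \frac{1}{32024} - \frac{48466}{2922 \left(-1731\right)} = 357696 \cdot \frac{1}{32024} - \frac{48466}{-5057982} = \frac{44712}{4003} - - \frac{24233}{2528991} = \frac{44712}{4003} + \frac{24233}{2528991} = \frac{113173250291}{10123550973}$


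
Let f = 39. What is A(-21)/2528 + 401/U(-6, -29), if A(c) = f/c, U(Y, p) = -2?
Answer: -3548061/17696 ≈ -200.50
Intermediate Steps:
A(c) = 39/c
A(-21)/2528 + 401/U(-6, -29) = (39/(-21))/2528 + 401/(-2) = (39*(-1/21))*(1/2528) + 401*(-1/2) = -13/7*1/2528 - 401/2 = -13/17696 - 401/2 = -3548061/17696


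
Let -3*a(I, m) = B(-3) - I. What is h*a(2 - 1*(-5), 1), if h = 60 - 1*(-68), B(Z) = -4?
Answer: 1408/3 ≈ 469.33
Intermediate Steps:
a(I, m) = 4/3 + I/3 (a(I, m) = -(-4 - I)/3 = 4/3 + I/3)
h = 128 (h = 60 + 68 = 128)
h*a(2 - 1*(-5), 1) = 128*(4/3 + (2 - 1*(-5))/3) = 128*(4/3 + (2 + 5)/3) = 128*(4/3 + (⅓)*7) = 128*(4/3 + 7/3) = 128*(11/3) = 1408/3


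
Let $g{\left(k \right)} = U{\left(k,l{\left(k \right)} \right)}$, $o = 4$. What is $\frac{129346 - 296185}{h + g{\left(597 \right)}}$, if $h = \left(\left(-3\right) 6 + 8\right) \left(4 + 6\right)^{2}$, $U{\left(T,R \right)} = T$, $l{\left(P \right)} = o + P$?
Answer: $\frac{166839}{403} \approx 413.99$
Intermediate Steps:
$l{\left(P \right)} = 4 + P$
$g{\left(k \right)} = k$
$h = -1000$ ($h = \left(-18 + 8\right) 10^{2} = \left(-10\right) 100 = -1000$)
$\frac{129346 - 296185}{h + g{\left(597 \right)}} = \frac{129346 - 296185}{-1000 + 597} = - \frac{166839}{-403} = \left(-166839\right) \left(- \frac{1}{403}\right) = \frac{166839}{403}$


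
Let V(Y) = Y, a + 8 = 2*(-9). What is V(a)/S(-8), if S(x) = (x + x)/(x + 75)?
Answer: 871/8 ≈ 108.88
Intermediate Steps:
a = -26 (a = -8 + 2*(-9) = -8 - 18 = -26)
S(x) = 2*x/(75 + x) (S(x) = (2*x)/(75 + x) = 2*x/(75 + x))
V(a)/S(-8) = -26/(2*(-8)/(75 - 8)) = -26/(2*(-8)/67) = -26/(2*(-8)*(1/67)) = -26/(-16/67) = -26*(-67/16) = 871/8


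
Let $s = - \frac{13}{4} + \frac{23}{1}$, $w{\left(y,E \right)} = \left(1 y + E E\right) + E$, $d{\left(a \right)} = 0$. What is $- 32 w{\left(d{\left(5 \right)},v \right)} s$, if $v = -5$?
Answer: $-12640$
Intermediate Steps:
$w{\left(y,E \right)} = E + y + E^{2}$ ($w{\left(y,E \right)} = \left(y + E^{2}\right) + E = E + y + E^{2}$)
$s = \frac{79}{4}$ ($s = \left(-13\right) \frac{1}{4} + 23 \cdot 1 = - \frac{13}{4} + 23 = \frac{79}{4} \approx 19.75$)
$- 32 w{\left(d{\left(5 \right)},v \right)} s = - 32 \left(-5 + 0 + \left(-5\right)^{2}\right) \frac{79}{4} = - 32 \left(-5 + 0 + 25\right) \frac{79}{4} = \left(-32\right) 20 \cdot \frac{79}{4} = \left(-640\right) \frac{79}{4} = -12640$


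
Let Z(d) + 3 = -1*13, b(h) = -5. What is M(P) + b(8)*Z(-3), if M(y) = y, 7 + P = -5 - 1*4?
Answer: 64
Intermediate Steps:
P = -16 (P = -7 + (-5 - 1*4) = -7 + (-5 - 4) = -7 - 9 = -16)
Z(d) = -16 (Z(d) = -3 - 1*13 = -3 - 13 = -16)
M(P) + b(8)*Z(-3) = -16 - 5*(-16) = -16 + 80 = 64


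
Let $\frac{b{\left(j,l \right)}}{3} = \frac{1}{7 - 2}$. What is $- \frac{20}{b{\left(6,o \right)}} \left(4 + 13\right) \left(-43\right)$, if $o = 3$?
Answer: $\frac{73100}{3} \approx 24367.0$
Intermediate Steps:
$b{\left(j,l \right)} = \frac{3}{5}$ ($b{\left(j,l \right)} = \frac{3}{7 - 2} = \frac{3}{5}$)
$- \frac{20}{b{\left(6,o \right)}} \left(4 + 13\right) \left(-43\right) = - \frac{20}{\frac{3}{5}} \left(4 + 13\right) \left(-43\right) = \left(-20\right) \frac{5}{3} \cdot 17 \left(-43\right) = \left(- \frac{100}{3}\right) 17 \left(-43\right) = \left(- \frac{1700}{3}\right) \left(-43\right) = \frac{73100}{3}$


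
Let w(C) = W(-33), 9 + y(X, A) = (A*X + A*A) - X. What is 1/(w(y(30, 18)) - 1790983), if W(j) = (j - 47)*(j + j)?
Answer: -1/1785703 ≈ -5.6000e-7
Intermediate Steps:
W(j) = 2*j*(-47 + j) (W(j) = (-47 + j)*(2*j) = 2*j*(-47 + j))
y(X, A) = -9 + A² - X + A*X (y(X, A) = -9 + ((A*X + A*A) - X) = -9 + ((A*X + A²) - X) = -9 + ((A² + A*X) - X) = -9 + (A² - X + A*X) = -9 + A² - X + A*X)
w(C) = 5280 (w(C) = 2*(-33)*(-47 - 33) = 2*(-33)*(-80) = 5280)
1/(w(y(30, 18)) - 1790983) = 1/(5280 - 1790983) = 1/(-1785703) = -1/1785703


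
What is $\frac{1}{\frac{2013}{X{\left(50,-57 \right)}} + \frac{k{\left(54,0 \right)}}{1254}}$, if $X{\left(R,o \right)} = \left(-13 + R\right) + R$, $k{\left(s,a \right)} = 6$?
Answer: $\frac{6061}{140268} \approx 0.04321$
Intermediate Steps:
$X{\left(R,o \right)} = -13 + 2 R$
$\frac{1}{\frac{2013}{X{\left(50,-57 \right)}} + \frac{k{\left(54,0 \right)}}{1254}} = \frac{1}{\frac{2013}{-13 + 2 \cdot 50} + \frac{6}{1254}} = \frac{1}{\frac{2013}{-13 + 100} + 6 \cdot \frac{1}{1254}} = \frac{1}{\frac{2013}{87} + \frac{1}{209}} = \frac{1}{2013 \cdot \frac{1}{87} + \frac{1}{209}} = \frac{1}{\frac{671}{29} + \frac{1}{209}} = \frac{1}{\frac{140268}{6061}} = \frac{6061}{140268}$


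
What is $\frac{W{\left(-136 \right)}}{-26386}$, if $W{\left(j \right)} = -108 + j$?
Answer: $\frac{122}{13193} \approx 0.0092473$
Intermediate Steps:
$\frac{W{\left(-136 \right)}}{-26386} = \frac{-108 - 136}{-26386} = \left(-244\right) \left(- \frac{1}{26386}\right) = \frac{122}{13193}$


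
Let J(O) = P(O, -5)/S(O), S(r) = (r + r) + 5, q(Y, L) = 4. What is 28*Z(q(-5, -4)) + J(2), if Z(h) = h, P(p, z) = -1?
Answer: 1007/9 ≈ 111.89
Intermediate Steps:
S(r) = 5 + 2*r (S(r) = 2*r + 5 = 5 + 2*r)
J(O) = -1/(5 + 2*O)
28*Z(q(-5, -4)) + J(2) = 28*4 - 1/(5 + 2*2) = 112 - 1/(5 + 4) = 112 - 1/9 = 112 - 1*⅑ = 112 - ⅑ = 1007/9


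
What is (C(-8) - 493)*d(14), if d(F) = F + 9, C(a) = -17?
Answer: -11730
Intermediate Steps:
d(F) = 9 + F
(C(-8) - 493)*d(14) = (-17 - 493)*(9 + 14) = -510*23 = -11730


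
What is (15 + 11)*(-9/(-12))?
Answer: 39/2 ≈ 19.500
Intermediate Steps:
(15 + 11)*(-9/(-12)) = 26*(-9*(-1/12)) = 26*(¾) = 39/2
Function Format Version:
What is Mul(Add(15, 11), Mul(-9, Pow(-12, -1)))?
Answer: Rational(39, 2) ≈ 19.500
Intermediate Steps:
Mul(Add(15, 11), Mul(-9, Pow(-12, -1))) = Mul(26, Mul(-9, Rational(-1, 12))) = Mul(26, Rational(3, 4)) = Rational(39, 2)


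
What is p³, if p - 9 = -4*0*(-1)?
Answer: 729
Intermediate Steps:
p = 9 (p = 9 - 4*0*(-1) = 9 + 0*(-1) = 9 + 0 = 9)
p³ = 9³ = 729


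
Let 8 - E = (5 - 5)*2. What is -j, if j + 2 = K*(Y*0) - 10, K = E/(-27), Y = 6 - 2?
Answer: 12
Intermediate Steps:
E = 8 (E = 8 - (5 - 5)*2 = 8 - 0*2 = 8 - 1*0 = 8 + 0 = 8)
Y = 4
K = -8/27 (K = 8/(-27) = 8*(-1/27) = -8/27 ≈ -0.29630)
j = -12 (j = -2 + (-32*0/27 - 10) = -2 + (-8/27*0 - 10) = -2 + (0 - 10) = -2 - 10 = -12)
-j = -1*(-12) = 12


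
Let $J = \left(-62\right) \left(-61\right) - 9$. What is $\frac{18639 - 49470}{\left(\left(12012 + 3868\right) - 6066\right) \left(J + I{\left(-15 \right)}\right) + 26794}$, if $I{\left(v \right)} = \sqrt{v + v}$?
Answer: $- \frac{47601799929}{57211545841589} + \frac{50429239 i \sqrt{30}}{228846183366356} \approx -0.00083203 + 1.207 \cdot 10^{-6} i$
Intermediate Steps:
$I{\left(v \right)} = \sqrt{2} \sqrt{v}$ ($I{\left(v \right)} = \sqrt{2 v} = \sqrt{2} \sqrt{v}$)
$J = 3773$ ($J = 3782 - 9 = 3773$)
$\frac{18639 - 49470}{\left(\left(12012 + 3868\right) - 6066\right) \left(J + I{\left(-15 \right)}\right) + 26794} = \frac{18639 - 49470}{\left(\left(12012 + 3868\right) - 6066\right) \left(3773 + \sqrt{2} \sqrt{-15}\right) + 26794} = - \frac{30831}{\left(15880 - 6066\right) \left(3773 + \sqrt{2} i \sqrt{15}\right) + 26794} = - \frac{30831}{9814 \left(3773 + i \sqrt{30}\right) + 26794} = - \frac{30831}{\left(37028222 + 9814 i \sqrt{30}\right) + 26794} = - \frac{30831}{37055016 + 9814 i \sqrt{30}}$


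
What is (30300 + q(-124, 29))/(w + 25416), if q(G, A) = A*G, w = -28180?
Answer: -6676/691 ≈ -9.6614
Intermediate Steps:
(30300 + q(-124, 29))/(w + 25416) = (30300 + 29*(-124))/(-28180 + 25416) = (30300 - 3596)/(-2764) = 26704*(-1/2764) = -6676/691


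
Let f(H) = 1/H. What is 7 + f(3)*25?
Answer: 46/3 ≈ 15.333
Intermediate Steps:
7 + f(3)*25 = 7 + 25/3 = 46/3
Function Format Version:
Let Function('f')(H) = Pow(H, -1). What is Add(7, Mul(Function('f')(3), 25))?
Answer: Rational(46, 3) ≈ 15.333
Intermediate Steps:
Add(7, Mul(Function('f')(3), 25)) = Add(7, Mul(Pow(3, -1), 25)) = Add(7, Mul(Rational(1, 3), 25)) = Add(7, Rational(25, 3)) = Rational(46, 3)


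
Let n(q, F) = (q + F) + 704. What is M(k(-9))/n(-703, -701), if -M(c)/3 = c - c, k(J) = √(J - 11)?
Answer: 0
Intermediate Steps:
n(q, F) = 704 + F + q (n(q, F) = (F + q) + 704 = 704 + F + q)
k(J) = √(-11 + J)
M(c) = 0 (M(c) = -3*(c - c) = -3*0 = 0)
M(k(-9))/n(-703, -701) = 0/(704 - 701 - 703) = 0/(-700) = 0*(-1/700) = 0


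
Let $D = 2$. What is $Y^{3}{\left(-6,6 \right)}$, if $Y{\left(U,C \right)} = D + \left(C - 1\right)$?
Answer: $343$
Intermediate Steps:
$Y{\left(U,C \right)} = 1 + C$ ($Y{\left(U,C \right)} = 2 + \left(C - 1\right) = 2 + \left(-1 + C\right) = 1 + C$)
$Y^{3}{\left(-6,6 \right)} = \left(1 + 6\right)^{3} = 7^{3} = 343$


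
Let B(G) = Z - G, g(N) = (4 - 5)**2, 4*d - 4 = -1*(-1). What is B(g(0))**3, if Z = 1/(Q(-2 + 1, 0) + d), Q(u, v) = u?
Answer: 27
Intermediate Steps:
d = 5/4 (d = 1 + (-1*(-1))/4 = 1 + (1/4)*1 = 1 + 1/4 = 5/4 ≈ 1.2500)
g(N) = 1 (g(N) = (-1)**2 = 1)
Z = 4 (Z = 1/((-2 + 1) + 5/4) = 1/(-1 + 5/4) = 1/(1/4) = 4)
B(G) = 4 - G
B(g(0))**3 = (4 - 1*1)**3 = (4 - 1)**3 = 3**3 = 27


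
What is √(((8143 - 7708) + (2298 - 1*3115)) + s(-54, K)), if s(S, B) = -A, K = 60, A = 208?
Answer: I*√590 ≈ 24.29*I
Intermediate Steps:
s(S, B) = -208 (s(S, B) = -1*208 = -208)
√(((8143 - 7708) + (2298 - 1*3115)) + s(-54, K)) = √(((8143 - 7708) + (2298 - 1*3115)) - 208) = √((435 + (2298 - 3115)) - 208) = √((435 - 817) - 208) = √(-382 - 208) = √(-590) = I*√590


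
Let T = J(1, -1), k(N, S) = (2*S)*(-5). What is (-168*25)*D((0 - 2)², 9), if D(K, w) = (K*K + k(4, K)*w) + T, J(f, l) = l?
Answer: 1449000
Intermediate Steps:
k(N, S) = -10*S
T = -1
D(K, w) = -1 + K² - 10*K*w (D(K, w) = (K*K + (-10*K)*w) - 1 = (K² - 10*K*w) - 1 = -1 + K² - 10*K*w)
(-168*25)*D((0 - 2)², 9) = (-168*25)*(-1 + ((0 - 2)²)² - 10*(0 - 2)²*9) = -4200*(-1 + ((-2)²)² - 10*(-2)²*9) = -4200*(-1 + 4² - 10*4*9) = -4200*(-1 + 16 - 360) = -4200*(-345) = 1449000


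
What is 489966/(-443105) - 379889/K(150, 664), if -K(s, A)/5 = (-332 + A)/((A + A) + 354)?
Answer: 28313144986673/73555430 ≈ 3.8492e+5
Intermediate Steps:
K(s, A) = -5*(-332 + A)/(354 + 2*A) (K(s, A) = -5*(-332 + A)/((A + A) + 354) = -5*(-332 + A)/(2*A + 354) = -5*(-332 + A)/(354 + 2*A))
489966/(-443105) - 379889/K(150, 664) = 489966/(-443105) - 379889*2*(177 + 664)/(5*(332 - 1*664)) = 489966*(-1/443105) - 379889*1682/(5*(332 - 664)) = -489966/443105 - 379889/((5/2)*(1/841)*(-332)) = -489966/443105 - 379889/(-830/841) = -489966/443105 - 379889*(-841/830) = -489966/443105 + 319486649/830 = 28313144986673/73555430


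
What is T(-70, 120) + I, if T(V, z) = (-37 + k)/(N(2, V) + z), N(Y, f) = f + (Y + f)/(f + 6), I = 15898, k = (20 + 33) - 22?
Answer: 12988570/817 ≈ 15898.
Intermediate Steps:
k = 31 (k = 53 - 22 = 31)
N(Y, f) = f + (Y + f)/(6 + f)
T(V, z) = -6/(z + (2 + V² + 7*V)/(6 + V)) (T(V, z) = (-37 + 31)/((2 + V² + 7*V)/(6 + V) + z) = -6/(z + (2 + V² + 7*V)/(6 + V)))
T(-70, 120) + I = 6*(-6 - 1*(-70))/(2 + (-70)² + 7*(-70) + 120*(6 - 70)) + 15898 = 6*(-6 + 70)/(2 + 4900 - 490 + 120*(-64)) + 15898 = 6*64/(2 + 4900 - 490 - 7680) + 15898 = 6*64/(-3268) + 15898 = 6*(-1/3268)*64 + 15898 = -96/817 + 15898 = 12988570/817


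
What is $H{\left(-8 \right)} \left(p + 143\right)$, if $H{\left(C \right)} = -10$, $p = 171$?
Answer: $-3140$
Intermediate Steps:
$H{\left(-8 \right)} \left(p + 143\right) = - 10 \left(171 + 143\right) = \left(-10\right) 314 = -3140$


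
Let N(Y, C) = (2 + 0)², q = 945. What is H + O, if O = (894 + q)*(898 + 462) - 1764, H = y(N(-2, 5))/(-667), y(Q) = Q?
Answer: 1667017088/667 ≈ 2.4993e+6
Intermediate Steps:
N(Y, C) = 4 (N(Y, C) = 2² = 4)
H = -4/667 (H = 4/(-667) = 4*(-1/667) = -4/667 ≈ -0.0059970)
O = 2499276 (O = (894 + 945)*(898 + 462) - 1764 = 1839*1360 - 1764 = 2501040 - 1764 = 2499276)
H + O = -4/667 + 2499276 = 1667017088/667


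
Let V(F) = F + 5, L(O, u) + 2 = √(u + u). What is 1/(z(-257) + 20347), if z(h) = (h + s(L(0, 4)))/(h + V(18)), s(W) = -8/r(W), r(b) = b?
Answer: 1114181406/22671491808649 - 936*√2/22671491808649 ≈ 4.9145e-5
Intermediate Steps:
L(O, u) = -2 + √2*√u (L(O, u) = -2 + √(u + u) = -2 + √(2*u) = -2 + √2*√u)
V(F) = 5 + F
s(W) = -8/W
z(h) = (h - 8/(-2 + 2*√2))/(23 + h) (z(h) = (h - 8/(-2 + √2*√4))/(h + (5 + 18)) = (h - 8/(-2 + √2*2))/(h + 23) = (h - 8/(-2 + 2*√2))/(23 + h))
1/(z(-257) + 20347) = 1/((4 - 257*(1 - √2))/((1 - √2)*(23 - 257)) + 20347) = 1/((4 + (-257 + 257*√2))/((1 - √2)*(-234)) + 20347) = 1/(-1/234*(-253 + 257*√2)/(1 - √2) + 20347) = 1/(-(-253 + 257*√2)/(234*(1 - √2)) + 20347) = 1/(20347 - (-253 + 257*√2)/(234*(1 - √2)))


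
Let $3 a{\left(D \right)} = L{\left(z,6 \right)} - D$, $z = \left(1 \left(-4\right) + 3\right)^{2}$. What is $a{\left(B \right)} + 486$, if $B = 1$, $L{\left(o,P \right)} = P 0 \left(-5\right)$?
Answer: $\frac{1457}{3} \approx 485.67$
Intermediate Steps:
$z = 1$ ($z = \left(-4 + 3\right)^{2} = \left(-1\right)^{2} = 1$)
$L{\left(o,P \right)} = 0$ ($L{\left(o,P \right)} = 0 \left(-5\right) = 0$)
$a{\left(D \right)} = - \frac{D}{3}$ ($a{\left(D \right)} = \frac{0 - D}{3} = \frac{\left(-1\right) D}{3} = - \frac{D}{3}$)
$a{\left(B \right)} + 486 = \left(- \frac{1}{3}\right) 1 + 486 = - \frac{1}{3} + 486 = \frac{1457}{3}$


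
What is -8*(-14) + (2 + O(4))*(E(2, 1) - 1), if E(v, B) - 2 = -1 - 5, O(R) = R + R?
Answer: 62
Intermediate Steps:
O(R) = 2*R
E(v, B) = -4 (E(v, B) = 2 + (-1 - 5) = 2 - 6 = -4)
-8*(-14) + (2 + O(4))*(E(2, 1) - 1) = -8*(-14) + (2 + 2*4)*(-4 - 1) = 112 + (2 + 8)*(-5) = 112 + 10*(-5) = 112 - 50 = 62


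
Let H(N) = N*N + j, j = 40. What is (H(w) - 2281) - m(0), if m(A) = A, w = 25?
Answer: -1616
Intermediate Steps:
H(N) = 40 + N² (H(N) = N*N + 40 = N² + 40 = 40 + N²)
(H(w) - 2281) - m(0) = ((40 + 25²) - 2281) - 1*0 = ((40 + 625) - 2281) + 0 = (665 - 2281) + 0 = -1616 + 0 = -1616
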